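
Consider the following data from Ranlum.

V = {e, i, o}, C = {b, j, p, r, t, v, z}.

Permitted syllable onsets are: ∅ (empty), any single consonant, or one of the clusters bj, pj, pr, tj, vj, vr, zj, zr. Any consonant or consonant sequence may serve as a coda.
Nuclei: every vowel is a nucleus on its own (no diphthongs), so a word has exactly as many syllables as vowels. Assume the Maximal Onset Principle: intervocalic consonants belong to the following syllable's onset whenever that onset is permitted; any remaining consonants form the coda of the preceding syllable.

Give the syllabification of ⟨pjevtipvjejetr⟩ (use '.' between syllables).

Vowels present: e, i, e, e; each is a nucleus, giving 4 syllables.
Between /e/ (V1) and /i/ (V2): /vt/ — longest licit onset from the right is /t/, leaving /v/ as coda.
Between /i/ (V2) and /e/ (V3): /pvj/ — longest licit onset from the right is /vj/, leaving /p/ as coda.
Between /e/ (V3) and /e/ (V4): /j/ is a single consonant, so it becomes the next onset.

pjev.tip.vje.jetr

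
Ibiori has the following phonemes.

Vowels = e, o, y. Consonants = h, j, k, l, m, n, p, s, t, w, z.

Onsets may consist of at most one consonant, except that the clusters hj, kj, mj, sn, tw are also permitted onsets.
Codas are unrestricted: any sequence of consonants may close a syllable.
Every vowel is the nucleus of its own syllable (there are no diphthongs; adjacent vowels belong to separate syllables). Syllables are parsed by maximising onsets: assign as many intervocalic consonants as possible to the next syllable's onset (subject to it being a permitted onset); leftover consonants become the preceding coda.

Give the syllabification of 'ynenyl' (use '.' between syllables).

y.ne.nyl

The vowels are y, e, y — 3 nuclei, so 3 syllables.
V1 /y/ – V2 /e/: /n/ → onset of the next syllable (single consonants are always licit onsets).
V2 /e/ – V3 /y/: just /n/ — single C goes to the following onset.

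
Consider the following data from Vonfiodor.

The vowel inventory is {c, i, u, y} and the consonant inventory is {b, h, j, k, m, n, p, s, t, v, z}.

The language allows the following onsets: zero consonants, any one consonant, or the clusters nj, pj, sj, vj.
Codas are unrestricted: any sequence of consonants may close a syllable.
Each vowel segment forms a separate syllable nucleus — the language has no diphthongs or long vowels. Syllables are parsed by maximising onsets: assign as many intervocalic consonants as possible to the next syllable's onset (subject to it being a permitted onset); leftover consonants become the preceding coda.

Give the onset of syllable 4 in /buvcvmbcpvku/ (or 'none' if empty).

Vowels present: u, c, c, u; each is a nucleus, giving 4 syllables.
/u…c/ gap (V1→V2): /v/ is a single consonant, so it becomes the next onset.
/c…c/ gap (V2→V3): cluster /vmb/ — the longest permitted-onset suffix is /b/; onset = /b/, preceding coda = /vm/.
/c…u/ gap (V3→V4): cluster /pvk/ — the longest permitted-onset suffix is /k/; onset = /k/, preceding coda = /pv/.
Syllabification: bu.vcvm.bcpv.ku.
Syllable 4 is /ku/: onset /k/, nucleus /u/, coda ∅.

k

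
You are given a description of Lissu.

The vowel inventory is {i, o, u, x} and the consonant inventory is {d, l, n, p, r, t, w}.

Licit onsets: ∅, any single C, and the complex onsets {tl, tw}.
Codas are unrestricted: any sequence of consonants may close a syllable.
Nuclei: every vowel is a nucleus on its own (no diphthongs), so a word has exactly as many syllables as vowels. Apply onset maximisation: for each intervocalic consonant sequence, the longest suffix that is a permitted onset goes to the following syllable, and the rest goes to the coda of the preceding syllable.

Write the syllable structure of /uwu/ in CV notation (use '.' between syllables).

Nuclei (vowels): u, u → 2 syllables.
Between /u/ (V1) and /u/ (V2): just /w/ — single C goes to the following onset.
Result: u.wu.
Mapping each syllable to C/V: /u/ → V, /wu/ → CV.

V.CV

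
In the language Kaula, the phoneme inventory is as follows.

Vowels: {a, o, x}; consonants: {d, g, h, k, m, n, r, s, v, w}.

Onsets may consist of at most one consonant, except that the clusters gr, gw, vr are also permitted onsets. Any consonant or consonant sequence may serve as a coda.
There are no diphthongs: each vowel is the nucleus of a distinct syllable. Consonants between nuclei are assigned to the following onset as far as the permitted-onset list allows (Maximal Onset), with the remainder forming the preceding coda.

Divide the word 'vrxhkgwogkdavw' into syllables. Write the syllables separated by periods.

vrxhk.gwogk.davw

Vowels present: x, o, a; each is a nucleus, giving 3 syllables.
/x…o/ gap (V1→V2): /hkgw/ splits as /hk/ + /gw/ (/gw/ is the longest suffix that is a licit onset).
/o…a/ gap (V2→V3): cluster /gkd/ — the longest permitted-onset suffix is /d/; onset = /d/, preceding coda = /gk/.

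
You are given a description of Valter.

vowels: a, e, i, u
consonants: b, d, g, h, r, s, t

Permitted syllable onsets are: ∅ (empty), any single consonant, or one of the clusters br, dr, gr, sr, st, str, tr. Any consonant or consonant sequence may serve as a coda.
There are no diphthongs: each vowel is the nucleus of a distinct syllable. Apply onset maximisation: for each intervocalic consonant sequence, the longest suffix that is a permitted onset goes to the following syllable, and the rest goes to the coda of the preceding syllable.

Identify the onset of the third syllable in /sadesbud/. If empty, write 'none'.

b

Vowels present: a, e, u; each is a nucleus, giving 3 syllables.
Between /a/ (V1) and /e/ (V2): /d/ is a single consonant, so it becomes the next onset.
Between /e/ (V2) and /u/ (V3): cluster /sb/ — the longest permitted-onset suffix is /b/; onset = /b/, preceding coda = /s/.
Result: sa.des.bud.
Syllable 3 is /bud/: onset /b/, nucleus /u/, coda /d/.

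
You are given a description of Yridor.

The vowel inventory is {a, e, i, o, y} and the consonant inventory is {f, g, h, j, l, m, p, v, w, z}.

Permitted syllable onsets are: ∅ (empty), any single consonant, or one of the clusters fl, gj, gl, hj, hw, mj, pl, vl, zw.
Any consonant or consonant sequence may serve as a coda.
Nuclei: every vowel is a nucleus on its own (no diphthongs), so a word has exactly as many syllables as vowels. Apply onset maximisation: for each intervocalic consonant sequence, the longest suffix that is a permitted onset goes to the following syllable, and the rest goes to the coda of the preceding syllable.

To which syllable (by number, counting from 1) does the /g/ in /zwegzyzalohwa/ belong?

1

The vowels are e, y, a, o, a — 5 nuclei, so 5 syllables.
Between /e/ (V1) and /y/ (V2): /gz/; trying suffixes from longest down, /z/ is the first permitted one, so coda /g/ | onset /z/.
Between /y/ (V2) and /a/ (V3): /z/ is a single consonant, so it becomes the next onset.
Between /a/ (V3) and /o/ (V4): /l/ → onset of the next syllable (single consonants are always licit onsets).
Between /o/ (V4) and /a/ (V5): cluster /hw/ — /hw/ is itself a permitted onset, so the whole cluster goes right; preceding coda = ∅.
Syllabification: zweg.zy.za.lo.hwa.
The /g/ is in the coda of syllable 1 (/zweg/).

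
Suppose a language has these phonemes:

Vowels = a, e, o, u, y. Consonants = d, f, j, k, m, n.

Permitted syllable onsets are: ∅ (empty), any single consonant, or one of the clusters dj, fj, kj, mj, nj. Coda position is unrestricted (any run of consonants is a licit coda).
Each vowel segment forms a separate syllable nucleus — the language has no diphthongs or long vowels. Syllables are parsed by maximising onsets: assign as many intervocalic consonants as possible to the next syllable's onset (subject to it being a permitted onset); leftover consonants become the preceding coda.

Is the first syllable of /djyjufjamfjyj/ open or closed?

Vowels present: y, u, a, y; each is a nucleus, giving 4 syllables.
V1 /y/ – V2 /u/: /j/ is a single consonant, so it becomes the next onset.
V2 /u/ – V3 /a/: /fj/ — entire cluster is a permitted onset → onset /fj/, coda ∅.
V3 /a/ – V4 /y/: /mfj/ — longest licit onset from the right is /fj/, leaving /m/ as coda.
Syllabification: djy.ju.fjam.fjyj.
Syllable 1 is /djy/; it ends in its nucleus with no coda, so it is open.

open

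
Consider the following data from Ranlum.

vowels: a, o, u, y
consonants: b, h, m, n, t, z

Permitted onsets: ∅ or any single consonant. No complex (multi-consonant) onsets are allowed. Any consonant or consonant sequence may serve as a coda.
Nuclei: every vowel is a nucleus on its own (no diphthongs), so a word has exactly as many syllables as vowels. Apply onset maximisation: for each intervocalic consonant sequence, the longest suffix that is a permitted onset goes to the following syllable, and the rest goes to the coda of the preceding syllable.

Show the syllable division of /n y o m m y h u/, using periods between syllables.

ny.om.my.hu

Vowels present: y, o, y, u; each is a nucleus, giving 4 syllables.
Between /y/ (V1) and /o/ (V2): hiatus — the boundary sits between the two vowels.
Between /o/ (V2) and /y/ (V3): /mm/ splits as /m/ + /m/ (/m/ is the longest suffix that is a licit onset).
Between /y/ (V3) and /u/ (V4): /h/ → onset of the next syllable (single consonants are always licit onsets).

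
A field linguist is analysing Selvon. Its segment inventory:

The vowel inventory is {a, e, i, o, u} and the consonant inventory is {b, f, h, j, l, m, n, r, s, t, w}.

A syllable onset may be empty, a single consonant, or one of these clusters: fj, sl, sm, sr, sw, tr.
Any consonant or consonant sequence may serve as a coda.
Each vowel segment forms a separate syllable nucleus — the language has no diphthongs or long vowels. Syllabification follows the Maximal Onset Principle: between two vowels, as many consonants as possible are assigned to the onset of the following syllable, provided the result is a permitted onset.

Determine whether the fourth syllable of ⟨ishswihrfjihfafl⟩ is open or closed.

Vowels present: i, i, i, a; each is a nucleus, giving 4 syllables.
Between /i/ (V1) and /i/ (V2): cluster /shsw/ — the longest permitted-onset suffix is /sw/; onset = /sw/, preceding coda = /sh/.
Between /i/ (V2) and /i/ (V3): cluster /hrfj/ — the longest permitted-onset suffix is /fj/; onset = /fj/, preceding coda = /hr/.
Between /i/ (V3) and /a/ (V4): /hf/ — longest licit onset from the right is /f/, leaving /h/ as coda.
Syllabification: ish.swihr.fjih.fafl.
Syllable 4 is /fafl/ with coda /fl/, so it is closed.

closed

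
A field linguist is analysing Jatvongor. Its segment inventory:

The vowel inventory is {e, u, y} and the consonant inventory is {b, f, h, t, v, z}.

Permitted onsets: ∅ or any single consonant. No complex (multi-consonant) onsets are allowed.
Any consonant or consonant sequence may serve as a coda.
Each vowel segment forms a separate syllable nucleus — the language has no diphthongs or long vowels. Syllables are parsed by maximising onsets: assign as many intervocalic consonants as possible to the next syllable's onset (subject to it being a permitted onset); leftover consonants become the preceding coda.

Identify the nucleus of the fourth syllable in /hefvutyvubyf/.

Nuclei (vowels): e, u, y, u, y → 5 syllables.
The fourth nucleus (vowel 4 from the left) is /u/.

u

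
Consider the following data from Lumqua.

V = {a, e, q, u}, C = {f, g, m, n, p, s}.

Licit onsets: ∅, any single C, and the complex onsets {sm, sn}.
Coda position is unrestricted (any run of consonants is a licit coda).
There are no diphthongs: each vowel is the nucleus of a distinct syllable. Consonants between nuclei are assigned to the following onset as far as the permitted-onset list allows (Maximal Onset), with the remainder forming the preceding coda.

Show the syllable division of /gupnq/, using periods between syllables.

gup.nq

Nuclei (vowels): u, q → 2 syllables.
V1 /u/ – V2 /q/: /pn/ splits as /p/ + /n/ (/n/ is the longest suffix that is a licit onset).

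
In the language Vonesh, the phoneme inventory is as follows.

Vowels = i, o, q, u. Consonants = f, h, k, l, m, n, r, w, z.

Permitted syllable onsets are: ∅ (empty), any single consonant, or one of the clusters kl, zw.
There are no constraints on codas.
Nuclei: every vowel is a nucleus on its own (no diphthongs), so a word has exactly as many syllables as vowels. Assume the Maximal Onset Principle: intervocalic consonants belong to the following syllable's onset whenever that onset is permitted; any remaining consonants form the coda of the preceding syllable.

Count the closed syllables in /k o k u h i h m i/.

The vowels are o, u, i, i — 4 nuclei, so 4 syllables.
/o…u/ gap (V1→V2): /k/ is a single consonant, so it becomes the next onset.
/u…i/ gap (V2→V3): /h/ is a single consonant, so it becomes the next onset.
/i…i/ gap (V3→V4): /hm/ splits as /h/ + /m/ (/m/ is the longest suffix that is a licit onset).
So the parse is ko.ku.hih.mi.
Classifying each syllable: /ko/ (open), /ku/ (open), /hih/ (closed), /mi/ (open).
Closed syllables: 1.

1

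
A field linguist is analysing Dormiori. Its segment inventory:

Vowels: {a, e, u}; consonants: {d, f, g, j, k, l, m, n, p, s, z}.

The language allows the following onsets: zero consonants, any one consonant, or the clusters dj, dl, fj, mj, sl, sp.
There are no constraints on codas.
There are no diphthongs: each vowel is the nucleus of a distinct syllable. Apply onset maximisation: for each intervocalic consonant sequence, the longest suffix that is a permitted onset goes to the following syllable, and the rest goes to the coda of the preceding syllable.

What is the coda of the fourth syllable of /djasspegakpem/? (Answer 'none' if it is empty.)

m

Vowels present: a, e, a, e; each is a nucleus, giving 4 syllables.
Between /a/ (V1) and /e/ (V2): cluster /ssp/ — the longest permitted-onset suffix is /sp/; onset = /sp/, preceding coda = /s/.
Between /e/ (V2) and /a/ (V3): /g/ → onset of the next syllable (single consonants are always licit onsets).
Between /a/ (V3) and /e/ (V4): /kp/; trying suffixes from longest down, /p/ is the first permitted one, so coda /k/ | onset /p/.
Result: djas.spe.gak.pem.
Syllable 4 is /pem/: onset /p/, nucleus /e/, coda /m/.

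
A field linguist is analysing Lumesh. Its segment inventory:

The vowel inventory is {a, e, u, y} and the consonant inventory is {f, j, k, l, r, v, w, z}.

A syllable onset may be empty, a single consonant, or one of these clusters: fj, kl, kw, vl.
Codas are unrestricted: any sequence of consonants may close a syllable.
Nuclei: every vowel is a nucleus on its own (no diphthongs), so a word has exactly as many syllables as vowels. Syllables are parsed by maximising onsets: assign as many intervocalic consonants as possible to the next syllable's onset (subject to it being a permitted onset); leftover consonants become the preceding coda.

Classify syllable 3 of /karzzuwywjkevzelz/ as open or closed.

closed

The vowels are a, u, y, e, e — 5 nuclei, so 5 syllables.
V1 /a/ – V2 /u/: /rzz/; trying suffixes from longest down, /z/ is the first permitted one, so coda /rz/ | onset /z/.
V2 /u/ – V3 /y/: just /w/ — single C goes to the following onset.
V3 /y/ – V4 /e/: /wjk/ splits as /wj/ + /k/ (/k/ is the longest suffix that is a licit onset).
V4 /e/ – V5 /e/: cluster /vz/ — the longest permitted-onset suffix is /z/; onset = /z/, preceding coda = /v/.
Putting it together: karz.zu.wywj.kev.zelz.
Syllable 3 is /wywj/ with coda /wj/, so it is closed.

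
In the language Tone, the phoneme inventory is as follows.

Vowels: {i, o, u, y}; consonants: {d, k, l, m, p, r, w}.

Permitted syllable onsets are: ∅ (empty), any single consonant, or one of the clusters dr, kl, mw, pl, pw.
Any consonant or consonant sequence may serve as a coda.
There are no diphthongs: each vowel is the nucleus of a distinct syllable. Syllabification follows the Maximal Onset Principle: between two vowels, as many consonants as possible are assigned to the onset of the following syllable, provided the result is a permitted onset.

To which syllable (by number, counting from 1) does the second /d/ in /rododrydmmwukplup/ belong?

The vowels are o, o, y, u, u — 5 nuclei, so 5 syllables.
Between /o/ (V1) and /o/ (V2): just /d/ — single C goes to the following onset.
Between /o/ (V2) and /y/ (V3): /dr/ — entire cluster is a permitted onset → onset /dr/, coda ∅.
Between /y/ (V3) and /u/ (V4): /dmmw/ splits as /dm/ + /mw/ (/mw/ is the longest suffix that is a licit onset).
Between /u/ (V4) and /u/ (V5): /kpl/ — longest licit onset from the right is /pl/, leaving /k/ as coda.
So the parse is ro.do.drydm.mwuk.plup.
The second /d/ is in the onset of syllable 3 (/drydm/).

3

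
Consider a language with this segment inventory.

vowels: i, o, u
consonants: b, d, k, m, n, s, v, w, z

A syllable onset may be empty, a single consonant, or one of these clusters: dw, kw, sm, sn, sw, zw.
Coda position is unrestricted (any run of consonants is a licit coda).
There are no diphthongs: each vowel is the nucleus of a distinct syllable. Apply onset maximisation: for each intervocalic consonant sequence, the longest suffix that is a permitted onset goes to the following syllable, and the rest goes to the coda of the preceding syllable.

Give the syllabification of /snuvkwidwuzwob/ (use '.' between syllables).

The vowels are u, i, u, o — 4 nuclei, so 4 syllables.
V1 /u/ – V2 /i/: /vkw/ — longest licit onset from the right is /kw/, leaving /v/ as coda.
V2 /i/ – V3 /u/: /dw/ is a licit onset in full, so it all attaches to the next syllable.
V3 /u/ – V4 /o/: cluster /zw/ — /zw/ is itself a permitted onset, so the whole cluster goes right; preceding coda = ∅.

snuv.kwi.dwu.zwob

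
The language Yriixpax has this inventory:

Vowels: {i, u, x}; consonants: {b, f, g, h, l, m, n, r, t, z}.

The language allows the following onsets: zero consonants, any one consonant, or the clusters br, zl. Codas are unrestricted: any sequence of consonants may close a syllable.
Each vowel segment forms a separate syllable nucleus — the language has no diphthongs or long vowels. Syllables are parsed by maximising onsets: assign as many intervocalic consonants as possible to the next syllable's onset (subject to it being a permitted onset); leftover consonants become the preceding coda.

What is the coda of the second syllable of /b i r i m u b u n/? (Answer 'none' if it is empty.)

none

Vowels present: i, i, u, u; each is a nucleus, giving 4 syllables.
/i…i/ gap (V1→V2): /r/ → onset of the next syllable (single consonants are always licit onsets).
/i…u/ gap (V2→V3): /m/ → onset of the next syllable (single consonants are always licit onsets).
/u…u/ gap (V3→V4): /b/ → onset of the next syllable (single consonants are always licit onsets).
Result: bi.ri.mu.bun.
Syllable 2 is /ri/: onset /r/, nucleus /i/, coda ∅.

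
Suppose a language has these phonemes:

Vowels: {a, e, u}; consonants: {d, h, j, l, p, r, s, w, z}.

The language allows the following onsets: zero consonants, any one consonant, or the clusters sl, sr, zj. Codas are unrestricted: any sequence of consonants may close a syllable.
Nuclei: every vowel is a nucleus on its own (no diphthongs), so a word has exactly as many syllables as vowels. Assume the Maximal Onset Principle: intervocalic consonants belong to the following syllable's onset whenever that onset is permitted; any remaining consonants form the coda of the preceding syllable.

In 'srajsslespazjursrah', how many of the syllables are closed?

Nuclei (vowels): a, e, a, u, a → 5 syllables.
/a…e/ gap (V1→V2): /jssl/ splits as /js/ + /sl/ (/sl/ is the longest suffix that is a licit onset).
/e…a/ gap (V2→V3): /sp/ — longest licit onset from the right is /p/, leaving /s/ as coda.
/a…u/ gap (V3→V4): /zj/ — entire cluster is a permitted onset → onset /zj/, coda ∅.
/u…a/ gap (V4→V5): cluster /rsr/ — the longest permitted-onset suffix is /sr/; onset = /sr/, preceding coda = /r/.
Result: srajs.sles.pa.zjur.srah.
Classifying each syllable: /srajs/ (closed), /sles/ (closed), /pa/ (open), /zjur/ (closed), /srah/ (closed).
Closed syllables: 4.

4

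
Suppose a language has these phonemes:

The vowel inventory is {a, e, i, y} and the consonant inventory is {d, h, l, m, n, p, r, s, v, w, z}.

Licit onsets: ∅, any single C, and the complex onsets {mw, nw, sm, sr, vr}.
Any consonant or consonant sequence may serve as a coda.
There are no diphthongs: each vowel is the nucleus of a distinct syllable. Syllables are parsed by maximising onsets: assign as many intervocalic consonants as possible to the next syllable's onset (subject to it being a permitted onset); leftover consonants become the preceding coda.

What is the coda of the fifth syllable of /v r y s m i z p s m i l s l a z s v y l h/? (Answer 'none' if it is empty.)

lh

The vowels are y, i, i, a, y — 5 nuclei, so 5 syllables.
V1 /y/ – V2 /i/: /sm/ — entire cluster is a permitted onset → onset /sm/, coda ∅.
V2 /i/ – V3 /i/: /zpsm/; trying suffixes from longest down, /sm/ is the first permitted one, so coda /zp/ | onset /sm/.
V3 /i/ – V4 /a/: /lsl/ — longest licit onset from the right is /l/, leaving /ls/ as coda.
V4 /a/ – V5 /y/: cluster /zsv/ — the longest permitted-onset suffix is /v/; onset = /v/, preceding coda = /zs/.
So the parse is vry.smizp.smils.lazs.vylh.
Syllable 5 is /vylh/: onset /v/, nucleus /y/, coda /lh/.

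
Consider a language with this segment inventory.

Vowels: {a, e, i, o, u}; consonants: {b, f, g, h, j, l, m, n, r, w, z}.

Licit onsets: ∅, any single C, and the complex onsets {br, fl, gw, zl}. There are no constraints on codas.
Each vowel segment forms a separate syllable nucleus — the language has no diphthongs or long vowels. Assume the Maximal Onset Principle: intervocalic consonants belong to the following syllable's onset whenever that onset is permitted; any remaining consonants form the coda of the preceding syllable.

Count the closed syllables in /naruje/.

Vowels present: a, u, e; each is a nucleus, giving 3 syllables.
/a…u/ gap (V1→V2): /r/ is a single consonant, so it becomes the next onset.
/u…e/ gap (V2→V3): /j/ → onset of the next syllable (single consonants are always licit onsets).
Result: na.ru.je.
Classifying each syllable: /na/ (open), /ru/ (open), /je/ (open).
Closed syllables: 0.

0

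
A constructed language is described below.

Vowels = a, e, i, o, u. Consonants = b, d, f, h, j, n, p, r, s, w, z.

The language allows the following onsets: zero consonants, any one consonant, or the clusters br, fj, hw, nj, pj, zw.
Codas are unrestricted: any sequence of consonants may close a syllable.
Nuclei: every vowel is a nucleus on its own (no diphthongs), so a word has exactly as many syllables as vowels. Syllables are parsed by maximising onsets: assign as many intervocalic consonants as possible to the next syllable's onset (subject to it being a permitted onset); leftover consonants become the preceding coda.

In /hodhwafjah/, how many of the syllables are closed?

2

The vowels are o, a, a — 3 nuclei, so 3 syllables.
/o…a/ gap (V1→V2): /dhw/; trying suffixes from longest down, /hw/ is the first permitted one, so coda /d/ | onset /hw/.
/a…a/ gap (V2→V3): /fj/ — entire cluster is a permitted onset → onset /fj/, coda ∅.
Result: hod.hwa.fjah.
Classifying each syllable: /hod/ (closed), /hwa/ (open), /fjah/ (closed).
Closed syllables: 2.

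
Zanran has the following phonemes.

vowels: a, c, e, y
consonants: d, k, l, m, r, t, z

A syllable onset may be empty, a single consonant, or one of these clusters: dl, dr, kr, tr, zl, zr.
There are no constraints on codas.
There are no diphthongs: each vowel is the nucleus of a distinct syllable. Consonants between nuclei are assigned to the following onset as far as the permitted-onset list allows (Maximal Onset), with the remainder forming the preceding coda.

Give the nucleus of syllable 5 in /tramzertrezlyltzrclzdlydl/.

c

The vowels are a, e, e, y, c, y — 6 nuclei, so 6 syllables.
The fifth nucleus (vowel 5 from the left) is /c/.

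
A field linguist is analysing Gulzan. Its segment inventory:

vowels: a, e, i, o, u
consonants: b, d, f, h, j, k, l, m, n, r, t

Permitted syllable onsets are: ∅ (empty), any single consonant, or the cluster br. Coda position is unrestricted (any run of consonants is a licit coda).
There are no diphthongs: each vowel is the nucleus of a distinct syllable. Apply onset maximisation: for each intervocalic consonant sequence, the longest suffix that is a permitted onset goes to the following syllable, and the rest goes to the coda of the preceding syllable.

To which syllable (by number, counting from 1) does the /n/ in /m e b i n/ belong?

The vowels are e, i — 2 nuclei, so 2 syllables.
/e…i/ gap (V1→V2): /b/ is a single consonant, so it becomes the next onset.
Result: me.bin.
The /n/ is in the coda of syllable 2 (/bin/).

2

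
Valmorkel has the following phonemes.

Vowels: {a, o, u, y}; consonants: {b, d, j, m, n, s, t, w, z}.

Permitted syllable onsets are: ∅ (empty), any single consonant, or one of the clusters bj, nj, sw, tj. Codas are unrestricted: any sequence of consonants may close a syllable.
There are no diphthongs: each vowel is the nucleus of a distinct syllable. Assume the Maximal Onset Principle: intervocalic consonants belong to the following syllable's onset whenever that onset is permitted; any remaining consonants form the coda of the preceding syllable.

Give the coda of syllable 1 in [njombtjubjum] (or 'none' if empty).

mb

Nuclei (vowels): o, u, u → 3 syllables.
σ1/σ2 boundary: /mbtj/ — longest licit onset from the right is /tj/, leaving /mb/ as coda.
σ2/σ3 boundary: cluster /bj/ — /bj/ is itself a permitted onset, so the whole cluster goes right; preceding coda = ∅.
Syllabification: njomb.tju.bjum.
Syllable 1 is /njomb/: onset /nj/, nucleus /o/, coda /mb/.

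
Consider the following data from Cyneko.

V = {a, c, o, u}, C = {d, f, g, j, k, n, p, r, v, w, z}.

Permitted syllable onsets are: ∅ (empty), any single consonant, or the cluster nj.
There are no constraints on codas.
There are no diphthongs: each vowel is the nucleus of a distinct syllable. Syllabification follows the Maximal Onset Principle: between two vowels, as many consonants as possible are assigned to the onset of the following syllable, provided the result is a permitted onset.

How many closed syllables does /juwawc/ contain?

0

Vowels present: u, a, c; each is a nucleus, giving 3 syllables.
/u…a/ gap (V1→V2): /w/ → onset of the next syllable (single consonants are always licit onsets).
/a…c/ gap (V2→V3): /w/ is a single consonant, so it becomes the next onset.
Result: ju.wa.wc.
Classifying each syllable: /ju/ (open), /wa/ (open), /wc/ (open).
Closed syllables: 0.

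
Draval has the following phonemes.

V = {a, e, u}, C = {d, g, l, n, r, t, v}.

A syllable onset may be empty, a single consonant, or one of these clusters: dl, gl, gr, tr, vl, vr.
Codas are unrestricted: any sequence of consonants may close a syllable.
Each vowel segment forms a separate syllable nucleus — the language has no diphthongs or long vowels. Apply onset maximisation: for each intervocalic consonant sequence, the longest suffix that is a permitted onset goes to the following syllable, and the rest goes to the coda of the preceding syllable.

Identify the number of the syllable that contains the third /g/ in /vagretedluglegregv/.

6

Vowels present: a, e, e, u, e, e; each is a nucleus, giving 6 syllables.
Between /a/ (V1) and /e/ (V2): /gr/ — entire cluster is a permitted onset → onset /gr/, coda ∅.
Between /e/ (V2) and /e/ (V3): /t/ → onset of the next syllable (single consonants are always licit onsets).
Between /e/ (V3) and /u/ (V4): /dl/ — entire cluster is a permitted onset → onset /dl/, coda ∅.
Between /u/ (V4) and /e/ (V5): cluster /gl/ — /gl/ is itself a permitted onset, so the whole cluster goes right; preceding coda = ∅.
Between /e/ (V5) and /e/ (V6): cluster /gr/ — /gr/ is itself a permitted onset, so the whole cluster goes right; preceding coda = ∅.
Result: va.gre.te.dlu.gle.gregv.
The third /g/ is in the onset of syllable 6 (/gregv/).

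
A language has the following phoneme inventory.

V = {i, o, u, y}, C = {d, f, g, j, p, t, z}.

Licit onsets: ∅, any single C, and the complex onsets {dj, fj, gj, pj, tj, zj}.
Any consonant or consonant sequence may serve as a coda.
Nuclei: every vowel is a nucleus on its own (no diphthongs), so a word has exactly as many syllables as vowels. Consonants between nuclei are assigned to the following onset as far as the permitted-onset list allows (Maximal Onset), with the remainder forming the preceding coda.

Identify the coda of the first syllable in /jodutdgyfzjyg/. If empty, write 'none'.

none

Nuclei (vowels): o, u, y, y → 4 syllables.
σ1/σ2 boundary: /d/ → onset of the next syllable (single consonants are always licit onsets).
σ2/σ3 boundary: /tdg/ — longest licit onset from the right is /g/, leaving /td/ as coda.
σ3/σ4 boundary: /fzj/ — longest licit onset from the right is /zj/, leaving /f/ as coda.
Syllabification: jo.dutd.gyf.zjyg.
Syllable 1 is /jo/: onset /j/, nucleus /o/, coda ∅.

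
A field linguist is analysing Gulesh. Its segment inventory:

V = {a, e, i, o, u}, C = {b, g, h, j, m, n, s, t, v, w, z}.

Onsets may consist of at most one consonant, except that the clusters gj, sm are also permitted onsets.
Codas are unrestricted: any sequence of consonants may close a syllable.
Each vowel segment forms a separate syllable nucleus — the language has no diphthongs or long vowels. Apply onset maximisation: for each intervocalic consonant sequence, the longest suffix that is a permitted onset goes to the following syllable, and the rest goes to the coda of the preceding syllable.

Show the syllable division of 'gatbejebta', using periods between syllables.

gat.be.jeb.ta

Vowels present: a, e, e, a; each is a nucleus, giving 4 syllables.
σ1/σ2 boundary: /tb/; trying suffixes from longest down, /b/ is the first permitted one, so coda /t/ | onset /b/.
σ2/σ3 boundary: just /j/ — single C goes to the following onset.
σ3/σ4 boundary: /bt/; trying suffixes from longest down, /t/ is the first permitted one, so coda /b/ | onset /t/.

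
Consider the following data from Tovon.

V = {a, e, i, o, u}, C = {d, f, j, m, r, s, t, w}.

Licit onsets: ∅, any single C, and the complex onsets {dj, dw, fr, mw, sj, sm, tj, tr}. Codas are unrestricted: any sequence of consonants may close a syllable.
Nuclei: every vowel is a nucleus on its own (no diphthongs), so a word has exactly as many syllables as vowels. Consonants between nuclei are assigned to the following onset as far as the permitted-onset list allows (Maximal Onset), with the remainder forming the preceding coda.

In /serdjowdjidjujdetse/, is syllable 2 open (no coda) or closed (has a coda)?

The vowels are e, o, i, u, e, e — 6 nuclei, so 6 syllables.
Between /e/ (V1) and /o/ (V2): cluster /rdj/ — the longest permitted-onset suffix is /dj/; onset = /dj/, preceding coda = /r/.
Between /o/ (V2) and /i/ (V3): /wdj/ splits as /w/ + /dj/ (/dj/ is the longest suffix that is a licit onset).
Between /i/ (V3) and /u/ (V4): /dj/ is a licit onset in full, so it all attaches to the next syllable.
Between /u/ (V4) and /e/ (V5): /jd/ — longest licit onset from the right is /d/, leaving /j/ as coda.
Between /e/ (V5) and /e/ (V6): cluster /ts/ — the longest permitted-onset suffix is /s/; onset = /s/, preceding coda = /t/.
Syllabification: ser.djow.dji.djuj.det.se.
Syllable 2 is /djow/ with coda /w/, so it is closed.

closed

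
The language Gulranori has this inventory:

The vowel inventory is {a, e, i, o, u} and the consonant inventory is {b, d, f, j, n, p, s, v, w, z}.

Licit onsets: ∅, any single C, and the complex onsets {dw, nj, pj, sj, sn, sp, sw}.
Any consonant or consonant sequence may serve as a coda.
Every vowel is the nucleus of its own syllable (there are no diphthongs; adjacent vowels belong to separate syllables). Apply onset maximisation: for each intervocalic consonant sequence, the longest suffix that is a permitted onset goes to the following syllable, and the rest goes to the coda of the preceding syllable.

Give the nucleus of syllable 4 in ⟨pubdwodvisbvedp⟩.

e

The vowels are u, o, i, e — 4 nuclei, so 4 syllables.
The fourth nucleus (vowel 4 from the left) is /e/.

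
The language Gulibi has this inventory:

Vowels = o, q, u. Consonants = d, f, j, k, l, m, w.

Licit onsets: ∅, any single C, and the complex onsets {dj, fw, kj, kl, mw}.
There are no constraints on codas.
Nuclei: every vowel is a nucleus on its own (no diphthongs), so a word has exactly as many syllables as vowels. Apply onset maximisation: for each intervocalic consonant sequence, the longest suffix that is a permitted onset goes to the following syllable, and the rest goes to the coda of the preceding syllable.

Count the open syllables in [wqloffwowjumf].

1

Vowels present: q, o, o, u; each is a nucleus, giving 4 syllables.
σ1/σ2 boundary: /l/ → onset of the next syllable (single consonants are always licit onsets).
σ2/σ3 boundary: cluster /ffw/ — the longest permitted-onset suffix is /fw/; onset = /fw/, preceding coda = /f/.
σ3/σ4 boundary: /wj/; trying suffixes from longest down, /j/ is the first permitted one, so coda /w/ | onset /j/.
So the parse is wq.lof.fwow.jumf.
Classifying each syllable: /wq/ (open), /lof/ (closed), /fwow/ (closed), /jumf/ (closed).
Open syllables: 1.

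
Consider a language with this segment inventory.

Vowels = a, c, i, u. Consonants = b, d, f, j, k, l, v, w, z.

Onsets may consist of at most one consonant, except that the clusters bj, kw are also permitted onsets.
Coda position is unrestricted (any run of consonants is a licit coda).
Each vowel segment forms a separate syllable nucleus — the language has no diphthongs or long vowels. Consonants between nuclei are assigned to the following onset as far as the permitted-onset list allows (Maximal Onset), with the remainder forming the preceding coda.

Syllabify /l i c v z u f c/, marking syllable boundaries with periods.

The vowels are i, c, u, c — 4 nuclei, so 4 syllables.
σ1/σ2 boundary: hiatus — the boundary sits between the two vowels.
σ2/σ3 boundary: cluster /vz/ — the longest permitted-onset suffix is /z/; onset = /z/, preceding coda = /v/.
σ3/σ4 boundary: just /f/ — single C goes to the following onset.

li.cv.zu.fc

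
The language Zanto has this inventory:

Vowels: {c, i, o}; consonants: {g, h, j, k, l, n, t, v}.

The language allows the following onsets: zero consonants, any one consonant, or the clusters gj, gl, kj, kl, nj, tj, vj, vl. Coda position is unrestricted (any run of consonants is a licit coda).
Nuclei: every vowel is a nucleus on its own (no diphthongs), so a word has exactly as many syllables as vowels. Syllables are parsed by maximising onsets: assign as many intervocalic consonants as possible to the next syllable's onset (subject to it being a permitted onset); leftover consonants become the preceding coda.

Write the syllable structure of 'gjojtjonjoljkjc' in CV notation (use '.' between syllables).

The vowels are o, o, o, c — 4 nuclei, so 4 syllables.
Between /o/ (V1) and /o/ (V2): /jtj/ — longest licit onset from the right is /tj/, leaving /j/ as coda.
Between /o/ (V2) and /o/ (V3): /nj/ — entire cluster is a permitted onset → onset /nj/, coda ∅.
Between /o/ (V3) and /c/ (V4): cluster /ljkj/ — the longest permitted-onset suffix is /kj/; onset = /kj/, preceding coda = /lj/.
Syllabification: gjoj.tjo.njolj.kjc.
Mapping each syllable to C/V: /gjoj/ → CCVC, /tjo/ → CCV, /njolj/ → CCVCC, /kjc/ → CCV.

CCVC.CCV.CCVCC.CCV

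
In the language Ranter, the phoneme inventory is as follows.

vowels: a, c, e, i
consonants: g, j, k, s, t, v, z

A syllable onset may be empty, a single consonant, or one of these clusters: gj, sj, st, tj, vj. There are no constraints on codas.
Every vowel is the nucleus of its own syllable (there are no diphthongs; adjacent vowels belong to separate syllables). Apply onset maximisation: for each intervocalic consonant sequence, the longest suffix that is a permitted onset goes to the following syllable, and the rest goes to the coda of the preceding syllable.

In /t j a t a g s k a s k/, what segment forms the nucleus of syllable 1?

Nuclei (vowels): a, a, a → 3 syllables.
The first nucleus (vowel 1 from the left) is /a/.

a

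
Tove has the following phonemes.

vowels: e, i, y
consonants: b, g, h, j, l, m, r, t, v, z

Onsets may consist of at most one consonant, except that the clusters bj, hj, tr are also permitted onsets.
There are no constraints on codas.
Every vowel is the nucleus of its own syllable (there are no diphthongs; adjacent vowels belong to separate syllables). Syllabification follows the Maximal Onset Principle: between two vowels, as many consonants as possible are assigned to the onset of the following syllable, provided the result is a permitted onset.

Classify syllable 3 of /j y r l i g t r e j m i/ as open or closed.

closed

The vowels are y, i, e, i — 4 nuclei, so 4 syllables.
V1 /y/ – V2 /i/: /rl/ — longest licit onset from the right is /l/, leaving /r/ as coda.
V2 /i/ – V3 /e/: /gtr/ splits as /g/ + /tr/ (/tr/ is the longest suffix that is a licit onset).
V3 /e/ – V4 /i/: /jm/; trying suffixes from longest down, /m/ is the first permitted one, so coda /j/ | onset /m/.
Result: jyr.lig.trej.mi.
Syllable 3 is /trej/ with coda /j/, so it is closed.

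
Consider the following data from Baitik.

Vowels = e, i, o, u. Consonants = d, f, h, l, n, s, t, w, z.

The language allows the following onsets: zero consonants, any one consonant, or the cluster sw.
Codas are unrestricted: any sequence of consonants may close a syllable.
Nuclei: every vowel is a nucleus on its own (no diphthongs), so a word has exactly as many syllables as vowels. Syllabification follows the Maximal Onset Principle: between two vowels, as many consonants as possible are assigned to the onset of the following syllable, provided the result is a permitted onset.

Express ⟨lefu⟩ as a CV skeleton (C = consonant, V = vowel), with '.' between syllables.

CV.CV

Vowels present: e, u; each is a nucleus, giving 2 syllables.
/e…u/ gap (V1→V2): just /f/ — single C goes to the following onset.
So the parse is le.fu.
Mapping each syllable to C/V: /le/ → CV, /fu/ → CV.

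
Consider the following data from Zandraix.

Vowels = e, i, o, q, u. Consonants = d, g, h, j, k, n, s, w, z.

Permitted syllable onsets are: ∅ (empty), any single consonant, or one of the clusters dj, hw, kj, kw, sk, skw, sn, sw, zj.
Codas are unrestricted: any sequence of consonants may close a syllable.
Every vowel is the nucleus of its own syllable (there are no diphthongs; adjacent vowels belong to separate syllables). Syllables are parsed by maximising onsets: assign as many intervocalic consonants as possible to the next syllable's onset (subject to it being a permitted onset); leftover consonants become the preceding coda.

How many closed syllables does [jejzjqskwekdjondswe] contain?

3

The vowels are e, q, e, o, e — 5 nuclei, so 5 syllables.
V1 /e/ – V2 /q/: /jzj/; trying suffixes from longest down, /zj/ is the first permitted one, so coda /j/ | onset /zj/.
V2 /q/ – V3 /e/: /skw/ — entire cluster is a permitted onset → onset /skw/, coda ∅.
V3 /e/ – V4 /o/: cluster /kdj/ — the longest permitted-onset suffix is /dj/; onset = /dj/, preceding coda = /k/.
V4 /o/ – V5 /e/: /ndsw/ — longest licit onset from the right is /sw/, leaving /nd/ as coda.
So the parse is jej.zjq.skwek.djond.swe.
Classifying each syllable: /jej/ (closed), /zjq/ (open), /skwek/ (closed), /djond/ (closed), /swe/ (open).
Closed syllables: 3.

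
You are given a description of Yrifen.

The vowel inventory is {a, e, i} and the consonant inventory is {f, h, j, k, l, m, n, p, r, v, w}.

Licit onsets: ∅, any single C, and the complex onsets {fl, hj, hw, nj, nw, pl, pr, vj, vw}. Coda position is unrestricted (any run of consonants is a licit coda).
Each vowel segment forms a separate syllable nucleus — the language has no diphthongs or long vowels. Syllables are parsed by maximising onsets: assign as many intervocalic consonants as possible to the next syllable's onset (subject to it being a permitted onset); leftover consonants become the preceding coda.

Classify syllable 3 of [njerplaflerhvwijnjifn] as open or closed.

Vowels present: e, a, e, i, i; each is a nucleus, giving 5 syllables.
Between /e/ (V1) and /a/ (V2): cluster /rpl/ — the longest permitted-onset suffix is /pl/; onset = /pl/, preceding coda = /r/.
Between /a/ (V2) and /e/ (V3): /fl/ is a licit onset in full, so it all attaches to the next syllable.
Between /e/ (V3) and /i/ (V4): /rhvw/; trying suffixes from longest down, /vw/ is the first permitted one, so coda /rh/ | onset /vw/.
Between /i/ (V4) and /i/ (V5): /jnj/ — longest licit onset from the right is /nj/, leaving /j/ as coda.
So the parse is njer.pla.flerh.vwij.njifn.
Syllable 3 is /flerh/ with coda /rh/, so it is closed.

closed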